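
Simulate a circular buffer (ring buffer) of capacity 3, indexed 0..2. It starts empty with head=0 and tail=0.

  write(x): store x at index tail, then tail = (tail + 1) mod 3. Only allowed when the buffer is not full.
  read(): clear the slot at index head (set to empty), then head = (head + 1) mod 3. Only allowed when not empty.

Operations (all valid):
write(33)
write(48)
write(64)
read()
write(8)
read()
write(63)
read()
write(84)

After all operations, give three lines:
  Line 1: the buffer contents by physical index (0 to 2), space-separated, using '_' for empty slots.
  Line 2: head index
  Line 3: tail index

Answer: 8 63 84
0
0

Derivation:
write(33): buf=[33 _ _], head=0, tail=1, size=1
write(48): buf=[33 48 _], head=0, tail=2, size=2
write(64): buf=[33 48 64], head=0, tail=0, size=3
read(): buf=[_ 48 64], head=1, tail=0, size=2
write(8): buf=[8 48 64], head=1, tail=1, size=3
read(): buf=[8 _ 64], head=2, tail=1, size=2
write(63): buf=[8 63 64], head=2, tail=2, size=3
read(): buf=[8 63 _], head=0, tail=2, size=2
write(84): buf=[8 63 84], head=0, tail=0, size=3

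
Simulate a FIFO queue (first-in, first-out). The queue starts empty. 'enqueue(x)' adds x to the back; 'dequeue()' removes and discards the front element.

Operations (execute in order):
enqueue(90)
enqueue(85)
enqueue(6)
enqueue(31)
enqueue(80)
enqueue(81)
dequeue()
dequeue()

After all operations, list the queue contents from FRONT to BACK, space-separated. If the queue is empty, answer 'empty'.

Answer: 6 31 80 81

Derivation:
enqueue(90): [90]
enqueue(85): [90, 85]
enqueue(6): [90, 85, 6]
enqueue(31): [90, 85, 6, 31]
enqueue(80): [90, 85, 6, 31, 80]
enqueue(81): [90, 85, 6, 31, 80, 81]
dequeue(): [85, 6, 31, 80, 81]
dequeue(): [6, 31, 80, 81]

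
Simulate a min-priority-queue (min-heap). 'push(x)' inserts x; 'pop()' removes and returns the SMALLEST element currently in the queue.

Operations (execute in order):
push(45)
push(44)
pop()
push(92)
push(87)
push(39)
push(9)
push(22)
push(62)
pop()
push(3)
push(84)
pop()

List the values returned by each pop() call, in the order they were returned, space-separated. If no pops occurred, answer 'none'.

Answer: 44 9 3

Derivation:
push(45): heap contents = [45]
push(44): heap contents = [44, 45]
pop() → 44: heap contents = [45]
push(92): heap contents = [45, 92]
push(87): heap contents = [45, 87, 92]
push(39): heap contents = [39, 45, 87, 92]
push(9): heap contents = [9, 39, 45, 87, 92]
push(22): heap contents = [9, 22, 39, 45, 87, 92]
push(62): heap contents = [9, 22, 39, 45, 62, 87, 92]
pop() → 9: heap contents = [22, 39, 45, 62, 87, 92]
push(3): heap contents = [3, 22, 39, 45, 62, 87, 92]
push(84): heap contents = [3, 22, 39, 45, 62, 84, 87, 92]
pop() → 3: heap contents = [22, 39, 45, 62, 84, 87, 92]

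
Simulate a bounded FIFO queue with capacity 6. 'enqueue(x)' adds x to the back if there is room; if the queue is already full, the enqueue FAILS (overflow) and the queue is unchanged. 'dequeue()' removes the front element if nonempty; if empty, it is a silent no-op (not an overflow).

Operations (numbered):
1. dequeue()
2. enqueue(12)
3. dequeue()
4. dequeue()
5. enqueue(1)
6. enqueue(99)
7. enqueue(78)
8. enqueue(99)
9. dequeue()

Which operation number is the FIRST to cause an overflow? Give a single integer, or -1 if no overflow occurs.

1. dequeue(): empty, no-op, size=0
2. enqueue(12): size=1
3. dequeue(): size=0
4. dequeue(): empty, no-op, size=0
5. enqueue(1): size=1
6. enqueue(99): size=2
7. enqueue(78): size=3
8. enqueue(99): size=4
9. dequeue(): size=3

Answer: -1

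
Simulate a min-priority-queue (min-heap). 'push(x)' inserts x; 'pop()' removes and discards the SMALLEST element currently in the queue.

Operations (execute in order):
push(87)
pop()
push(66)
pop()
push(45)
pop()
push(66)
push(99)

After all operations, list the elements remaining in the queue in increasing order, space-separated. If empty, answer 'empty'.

Answer: 66 99

Derivation:
push(87): heap contents = [87]
pop() → 87: heap contents = []
push(66): heap contents = [66]
pop() → 66: heap contents = []
push(45): heap contents = [45]
pop() → 45: heap contents = []
push(66): heap contents = [66]
push(99): heap contents = [66, 99]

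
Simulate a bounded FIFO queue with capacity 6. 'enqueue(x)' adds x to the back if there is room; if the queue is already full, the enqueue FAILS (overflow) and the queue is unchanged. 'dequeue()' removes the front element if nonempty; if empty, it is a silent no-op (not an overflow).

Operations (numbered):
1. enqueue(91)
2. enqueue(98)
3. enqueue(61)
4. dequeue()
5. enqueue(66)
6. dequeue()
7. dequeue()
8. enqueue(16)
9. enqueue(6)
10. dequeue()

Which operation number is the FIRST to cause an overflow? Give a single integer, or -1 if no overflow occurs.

Answer: -1

Derivation:
1. enqueue(91): size=1
2. enqueue(98): size=2
3. enqueue(61): size=3
4. dequeue(): size=2
5. enqueue(66): size=3
6. dequeue(): size=2
7. dequeue(): size=1
8. enqueue(16): size=2
9. enqueue(6): size=3
10. dequeue(): size=2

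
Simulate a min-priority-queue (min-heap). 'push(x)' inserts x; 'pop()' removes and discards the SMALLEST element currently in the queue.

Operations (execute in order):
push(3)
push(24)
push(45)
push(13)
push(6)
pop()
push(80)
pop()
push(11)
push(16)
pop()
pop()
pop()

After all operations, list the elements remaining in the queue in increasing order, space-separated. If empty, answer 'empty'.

push(3): heap contents = [3]
push(24): heap contents = [3, 24]
push(45): heap contents = [3, 24, 45]
push(13): heap contents = [3, 13, 24, 45]
push(6): heap contents = [3, 6, 13, 24, 45]
pop() → 3: heap contents = [6, 13, 24, 45]
push(80): heap contents = [6, 13, 24, 45, 80]
pop() → 6: heap contents = [13, 24, 45, 80]
push(11): heap contents = [11, 13, 24, 45, 80]
push(16): heap contents = [11, 13, 16, 24, 45, 80]
pop() → 11: heap contents = [13, 16, 24, 45, 80]
pop() → 13: heap contents = [16, 24, 45, 80]
pop() → 16: heap contents = [24, 45, 80]

Answer: 24 45 80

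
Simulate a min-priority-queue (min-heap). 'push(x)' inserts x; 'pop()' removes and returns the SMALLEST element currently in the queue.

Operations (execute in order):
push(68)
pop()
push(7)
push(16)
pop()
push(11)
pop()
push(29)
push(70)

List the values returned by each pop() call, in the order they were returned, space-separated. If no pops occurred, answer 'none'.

push(68): heap contents = [68]
pop() → 68: heap contents = []
push(7): heap contents = [7]
push(16): heap contents = [7, 16]
pop() → 7: heap contents = [16]
push(11): heap contents = [11, 16]
pop() → 11: heap contents = [16]
push(29): heap contents = [16, 29]
push(70): heap contents = [16, 29, 70]

Answer: 68 7 11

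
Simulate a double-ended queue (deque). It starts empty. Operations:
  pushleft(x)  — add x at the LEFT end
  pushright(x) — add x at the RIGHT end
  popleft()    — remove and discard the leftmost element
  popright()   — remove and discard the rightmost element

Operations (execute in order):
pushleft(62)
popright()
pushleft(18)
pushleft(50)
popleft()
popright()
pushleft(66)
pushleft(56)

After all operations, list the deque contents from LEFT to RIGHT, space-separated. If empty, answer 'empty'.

Answer: 56 66

Derivation:
pushleft(62): [62]
popright(): []
pushleft(18): [18]
pushleft(50): [50, 18]
popleft(): [18]
popright(): []
pushleft(66): [66]
pushleft(56): [56, 66]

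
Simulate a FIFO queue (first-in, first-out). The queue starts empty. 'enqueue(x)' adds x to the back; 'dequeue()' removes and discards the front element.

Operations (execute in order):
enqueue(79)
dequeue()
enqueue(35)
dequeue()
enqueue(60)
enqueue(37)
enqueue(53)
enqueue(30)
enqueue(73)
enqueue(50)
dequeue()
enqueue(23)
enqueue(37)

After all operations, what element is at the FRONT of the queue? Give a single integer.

Answer: 37

Derivation:
enqueue(79): queue = [79]
dequeue(): queue = []
enqueue(35): queue = [35]
dequeue(): queue = []
enqueue(60): queue = [60]
enqueue(37): queue = [60, 37]
enqueue(53): queue = [60, 37, 53]
enqueue(30): queue = [60, 37, 53, 30]
enqueue(73): queue = [60, 37, 53, 30, 73]
enqueue(50): queue = [60, 37, 53, 30, 73, 50]
dequeue(): queue = [37, 53, 30, 73, 50]
enqueue(23): queue = [37, 53, 30, 73, 50, 23]
enqueue(37): queue = [37, 53, 30, 73, 50, 23, 37]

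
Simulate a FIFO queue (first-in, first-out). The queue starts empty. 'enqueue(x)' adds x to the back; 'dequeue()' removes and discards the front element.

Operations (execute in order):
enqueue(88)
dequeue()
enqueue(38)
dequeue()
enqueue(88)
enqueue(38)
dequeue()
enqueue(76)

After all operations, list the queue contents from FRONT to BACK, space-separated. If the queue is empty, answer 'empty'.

Answer: 38 76

Derivation:
enqueue(88): [88]
dequeue(): []
enqueue(38): [38]
dequeue(): []
enqueue(88): [88]
enqueue(38): [88, 38]
dequeue(): [38]
enqueue(76): [38, 76]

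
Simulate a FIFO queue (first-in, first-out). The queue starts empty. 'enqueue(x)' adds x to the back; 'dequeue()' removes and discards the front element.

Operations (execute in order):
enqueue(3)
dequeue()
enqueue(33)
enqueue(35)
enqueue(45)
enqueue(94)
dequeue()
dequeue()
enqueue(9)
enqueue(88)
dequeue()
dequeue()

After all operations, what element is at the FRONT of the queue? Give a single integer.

enqueue(3): queue = [3]
dequeue(): queue = []
enqueue(33): queue = [33]
enqueue(35): queue = [33, 35]
enqueue(45): queue = [33, 35, 45]
enqueue(94): queue = [33, 35, 45, 94]
dequeue(): queue = [35, 45, 94]
dequeue(): queue = [45, 94]
enqueue(9): queue = [45, 94, 9]
enqueue(88): queue = [45, 94, 9, 88]
dequeue(): queue = [94, 9, 88]
dequeue(): queue = [9, 88]

Answer: 9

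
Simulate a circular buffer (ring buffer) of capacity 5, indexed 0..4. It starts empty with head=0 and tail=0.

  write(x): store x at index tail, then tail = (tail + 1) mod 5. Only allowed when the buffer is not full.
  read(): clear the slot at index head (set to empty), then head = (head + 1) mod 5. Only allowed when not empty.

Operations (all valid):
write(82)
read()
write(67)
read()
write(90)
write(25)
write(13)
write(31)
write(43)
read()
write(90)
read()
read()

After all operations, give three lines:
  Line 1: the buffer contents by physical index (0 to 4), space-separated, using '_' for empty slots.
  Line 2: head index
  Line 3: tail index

write(82): buf=[82 _ _ _ _], head=0, tail=1, size=1
read(): buf=[_ _ _ _ _], head=1, tail=1, size=0
write(67): buf=[_ 67 _ _ _], head=1, tail=2, size=1
read(): buf=[_ _ _ _ _], head=2, tail=2, size=0
write(90): buf=[_ _ 90 _ _], head=2, tail=3, size=1
write(25): buf=[_ _ 90 25 _], head=2, tail=4, size=2
write(13): buf=[_ _ 90 25 13], head=2, tail=0, size=3
write(31): buf=[31 _ 90 25 13], head=2, tail=1, size=4
write(43): buf=[31 43 90 25 13], head=2, tail=2, size=5
read(): buf=[31 43 _ 25 13], head=3, tail=2, size=4
write(90): buf=[31 43 90 25 13], head=3, tail=3, size=5
read(): buf=[31 43 90 _ 13], head=4, tail=3, size=4
read(): buf=[31 43 90 _ _], head=0, tail=3, size=3

Answer: 31 43 90 _ _
0
3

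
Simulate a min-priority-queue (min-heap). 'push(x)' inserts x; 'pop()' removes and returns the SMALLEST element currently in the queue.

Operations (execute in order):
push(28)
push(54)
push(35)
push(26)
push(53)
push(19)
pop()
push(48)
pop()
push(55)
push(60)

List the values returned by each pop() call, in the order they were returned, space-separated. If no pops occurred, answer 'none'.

Answer: 19 26

Derivation:
push(28): heap contents = [28]
push(54): heap contents = [28, 54]
push(35): heap contents = [28, 35, 54]
push(26): heap contents = [26, 28, 35, 54]
push(53): heap contents = [26, 28, 35, 53, 54]
push(19): heap contents = [19, 26, 28, 35, 53, 54]
pop() → 19: heap contents = [26, 28, 35, 53, 54]
push(48): heap contents = [26, 28, 35, 48, 53, 54]
pop() → 26: heap contents = [28, 35, 48, 53, 54]
push(55): heap contents = [28, 35, 48, 53, 54, 55]
push(60): heap contents = [28, 35, 48, 53, 54, 55, 60]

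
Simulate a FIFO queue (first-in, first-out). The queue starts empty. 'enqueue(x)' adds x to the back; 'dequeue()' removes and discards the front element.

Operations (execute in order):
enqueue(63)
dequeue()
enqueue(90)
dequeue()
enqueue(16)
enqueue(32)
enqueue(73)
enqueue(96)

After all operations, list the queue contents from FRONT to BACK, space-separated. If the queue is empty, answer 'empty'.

enqueue(63): [63]
dequeue(): []
enqueue(90): [90]
dequeue(): []
enqueue(16): [16]
enqueue(32): [16, 32]
enqueue(73): [16, 32, 73]
enqueue(96): [16, 32, 73, 96]

Answer: 16 32 73 96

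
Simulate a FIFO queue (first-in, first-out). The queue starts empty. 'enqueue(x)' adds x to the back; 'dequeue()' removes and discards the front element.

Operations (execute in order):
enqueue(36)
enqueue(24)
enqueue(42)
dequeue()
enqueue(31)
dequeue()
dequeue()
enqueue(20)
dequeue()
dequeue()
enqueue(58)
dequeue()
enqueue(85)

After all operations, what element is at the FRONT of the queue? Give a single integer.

Answer: 85

Derivation:
enqueue(36): queue = [36]
enqueue(24): queue = [36, 24]
enqueue(42): queue = [36, 24, 42]
dequeue(): queue = [24, 42]
enqueue(31): queue = [24, 42, 31]
dequeue(): queue = [42, 31]
dequeue(): queue = [31]
enqueue(20): queue = [31, 20]
dequeue(): queue = [20]
dequeue(): queue = []
enqueue(58): queue = [58]
dequeue(): queue = []
enqueue(85): queue = [85]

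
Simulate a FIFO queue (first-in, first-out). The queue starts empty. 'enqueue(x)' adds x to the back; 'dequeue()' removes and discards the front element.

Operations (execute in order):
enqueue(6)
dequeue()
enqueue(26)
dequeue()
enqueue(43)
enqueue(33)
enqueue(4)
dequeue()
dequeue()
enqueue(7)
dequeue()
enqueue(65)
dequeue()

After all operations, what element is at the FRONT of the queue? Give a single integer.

Answer: 65

Derivation:
enqueue(6): queue = [6]
dequeue(): queue = []
enqueue(26): queue = [26]
dequeue(): queue = []
enqueue(43): queue = [43]
enqueue(33): queue = [43, 33]
enqueue(4): queue = [43, 33, 4]
dequeue(): queue = [33, 4]
dequeue(): queue = [4]
enqueue(7): queue = [4, 7]
dequeue(): queue = [7]
enqueue(65): queue = [7, 65]
dequeue(): queue = [65]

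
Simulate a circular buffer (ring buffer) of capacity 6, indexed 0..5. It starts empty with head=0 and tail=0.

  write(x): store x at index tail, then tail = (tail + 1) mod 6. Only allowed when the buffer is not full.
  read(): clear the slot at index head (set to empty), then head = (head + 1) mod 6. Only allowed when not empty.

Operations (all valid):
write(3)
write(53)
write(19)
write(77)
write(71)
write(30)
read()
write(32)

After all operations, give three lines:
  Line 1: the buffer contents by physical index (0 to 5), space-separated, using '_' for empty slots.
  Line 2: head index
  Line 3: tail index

Answer: 32 53 19 77 71 30
1
1

Derivation:
write(3): buf=[3 _ _ _ _ _], head=0, tail=1, size=1
write(53): buf=[3 53 _ _ _ _], head=0, tail=2, size=2
write(19): buf=[3 53 19 _ _ _], head=0, tail=3, size=3
write(77): buf=[3 53 19 77 _ _], head=0, tail=4, size=4
write(71): buf=[3 53 19 77 71 _], head=0, tail=5, size=5
write(30): buf=[3 53 19 77 71 30], head=0, tail=0, size=6
read(): buf=[_ 53 19 77 71 30], head=1, tail=0, size=5
write(32): buf=[32 53 19 77 71 30], head=1, tail=1, size=6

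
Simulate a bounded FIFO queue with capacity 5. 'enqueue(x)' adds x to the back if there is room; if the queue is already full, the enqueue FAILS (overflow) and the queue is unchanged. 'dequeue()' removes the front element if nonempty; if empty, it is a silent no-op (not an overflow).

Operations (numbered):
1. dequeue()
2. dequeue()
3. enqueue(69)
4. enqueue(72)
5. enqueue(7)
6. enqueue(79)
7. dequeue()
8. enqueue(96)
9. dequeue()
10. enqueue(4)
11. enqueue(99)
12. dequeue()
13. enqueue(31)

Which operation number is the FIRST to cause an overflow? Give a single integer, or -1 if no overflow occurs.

Answer: -1

Derivation:
1. dequeue(): empty, no-op, size=0
2. dequeue(): empty, no-op, size=0
3. enqueue(69): size=1
4. enqueue(72): size=2
5. enqueue(7): size=3
6. enqueue(79): size=4
7. dequeue(): size=3
8. enqueue(96): size=4
9. dequeue(): size=3
10. enqueue(4): size=4
11. enqueue(99): size=5
12. dequeue(): size=4
13. enqueue(31): size=5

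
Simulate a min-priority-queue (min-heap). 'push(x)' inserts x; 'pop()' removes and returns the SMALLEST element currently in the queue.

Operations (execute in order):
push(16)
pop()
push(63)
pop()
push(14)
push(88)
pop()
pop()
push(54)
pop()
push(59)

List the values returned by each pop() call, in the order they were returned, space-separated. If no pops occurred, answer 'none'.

Answer: 16 63 14 88 54

Derivation:
push(16): heap contents = [16]
pop() → 16: heap contents = []
push(63): heap contents = [63]
pop() → 63: heap contents = []
push(14): heap contents = [14]
push(88): heap contents = [14, 88]
pop() → 14: heap contents = [88]
pop() → 88: heap contents = []
push(54): heap contents = [54]
pop() → 54: heap contents = []
push(59): heap contents = [59]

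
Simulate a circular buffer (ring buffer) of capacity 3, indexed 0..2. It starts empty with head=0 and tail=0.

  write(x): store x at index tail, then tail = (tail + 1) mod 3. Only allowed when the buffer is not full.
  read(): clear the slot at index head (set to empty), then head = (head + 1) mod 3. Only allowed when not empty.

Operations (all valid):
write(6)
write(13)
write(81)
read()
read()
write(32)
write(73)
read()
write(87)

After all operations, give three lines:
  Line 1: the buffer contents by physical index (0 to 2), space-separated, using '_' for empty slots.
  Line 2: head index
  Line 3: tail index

Answer: 32 73 87
0
0

Derivation:
write(6): buf=[6 _ _], head=0, tail=1, size=1
write(13): buf=[6 13 _], head=0, tail=2, size=2
write(81): buf=[6 13 81], head=0, tail=0, size=3
read(): buf=[_ 13 81], head=1, tail=0, size=2
read(): buf=[_ _ 81], head=2, tail=0, size=1
write(32): buf=[32 _ 81], head=2, tail=1, size=2
write(73): buf=[32 73 81], head=2, tail=2, size=3
read(): buf=[32 73 _], head=0, tail=2, size=2
write(87): buf=[32 73 87], head=0, tail=0, size=3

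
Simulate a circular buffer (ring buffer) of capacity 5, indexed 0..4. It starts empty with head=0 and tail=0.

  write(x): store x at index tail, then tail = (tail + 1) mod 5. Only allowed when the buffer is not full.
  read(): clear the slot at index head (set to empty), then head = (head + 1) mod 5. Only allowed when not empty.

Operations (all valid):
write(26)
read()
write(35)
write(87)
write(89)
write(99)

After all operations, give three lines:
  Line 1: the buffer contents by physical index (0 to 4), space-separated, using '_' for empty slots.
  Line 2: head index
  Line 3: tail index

write(26): buf=[26 _ _ _ _], head=0, tail=1, size=1
read(): buf=[_ _ _ _ _], head=1, tail=1, size=0
write(35): buf=[_ 35 _ _ _], head=1, tail=2, size=1
write(87): buf=[_ 35 87 _ _], head=1, tail=3, size=2
write(89): buf=[_ 35 87 89 _], head=1, tail=4, size=3
write(99): buf=[_ 35 87 89 99], head=1, tail=0, size=4

Answer: _ 35 87 89 99
1
0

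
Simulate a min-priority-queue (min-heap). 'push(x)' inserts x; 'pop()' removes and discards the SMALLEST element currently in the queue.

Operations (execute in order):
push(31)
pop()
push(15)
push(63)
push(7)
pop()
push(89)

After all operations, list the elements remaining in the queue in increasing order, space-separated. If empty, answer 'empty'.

Answer: 15 63 89

Derivation:
push(31): heap contents = [31]
pop() → 31: heap contents = []
push(15): heap contents = [15]
push(63): heap contents = [15, 63]
push(7): heap contents = [7, 15, 63]
pop() → 7: heap contents = [15, 63]
push(89): heap contents = [15, 63, 89]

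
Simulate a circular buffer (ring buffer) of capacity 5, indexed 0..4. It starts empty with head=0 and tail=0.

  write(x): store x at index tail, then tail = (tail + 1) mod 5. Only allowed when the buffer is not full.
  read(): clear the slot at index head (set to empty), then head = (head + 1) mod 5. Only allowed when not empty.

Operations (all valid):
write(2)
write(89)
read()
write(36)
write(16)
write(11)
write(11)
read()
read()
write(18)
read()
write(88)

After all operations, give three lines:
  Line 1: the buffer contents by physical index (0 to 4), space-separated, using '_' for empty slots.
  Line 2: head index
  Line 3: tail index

write(2): buf=[2 _ _ _ _], head=0, tail=1, size=1
write(89): buf=[2 89 _ _ _], head=0, tail=2, size=2
read(): buf=[_ 89 _ _ _], head=1, tail=2, size=1
write(36): buf=[_ 89 36 _ _], head=1, tail=3, size=2
write(16): buf=[_ 89 36 16 _], head=1, tail=4, size=3
write(11): buf=[_ 89 36 16 11], head=1, tail=0, size=4
write(11): buf=[11 89 36 16 11], head=1, tail=1, size=5
read(): buf=[11 _ 36 16 11], head=2, tail=1, size=4
read(): buf=[11 _ _ 16 11], head=3, tail=1, size=3
write(18): buf=[11 18 _ 16 11], head=3, tail=2, size=4
read(): buf=[11 18 _ _ 11], head=4, tail=2, size=3
write(88): buf=[11 18 88 _ 11], head=4, tail=3, size=4

Answer: 11 18 88 _ 11
4
3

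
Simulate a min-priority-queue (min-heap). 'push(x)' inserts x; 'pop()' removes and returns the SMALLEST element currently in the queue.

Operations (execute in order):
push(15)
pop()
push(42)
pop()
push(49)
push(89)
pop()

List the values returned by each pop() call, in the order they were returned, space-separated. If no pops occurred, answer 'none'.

Answer: 15 42 49

Derivation:
push(15): heap contents = [15]
pop() → 15: heap contents = []
push(42): heap contents = [42]
pop() → 42: heap contents = []
push(49): heap contents = [49]
push(89): heap contents = [49, 89]
pop() → 49: heap contents = [89]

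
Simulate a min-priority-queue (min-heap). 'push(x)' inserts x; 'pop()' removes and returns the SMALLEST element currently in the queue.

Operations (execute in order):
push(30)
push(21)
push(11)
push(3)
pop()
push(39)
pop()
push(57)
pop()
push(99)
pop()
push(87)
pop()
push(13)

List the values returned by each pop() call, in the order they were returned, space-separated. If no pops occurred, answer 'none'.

push(30): heap contents = [30]
push(21): heap contents = [21, 30]
push(11): heap contents = [11, 21, 30]
push(3): heap contents = [3, 11, 21, 30]
pop() → 3: heap contents = [11, 21, 30]
push(39): heap contents = [11, 21, 30, 39]
pop() → 11: heap contents = [21, 30, 39]
push(57): heap contents = [21, 30, 39, 57]
pop() → 21: heap contents = [30, 39, 57]
push(99): heap contents = [30, 39, 57, 99]
pop() → 30: heap contents = [39, 57, 99]
push(87): heap contents = [39, 57, 87, 99]
pop() → 39: heap contents = [57, 87, 99]
push(13): heap contents = [13, 57, 87, 99]

Answer: 3 11 21 30 39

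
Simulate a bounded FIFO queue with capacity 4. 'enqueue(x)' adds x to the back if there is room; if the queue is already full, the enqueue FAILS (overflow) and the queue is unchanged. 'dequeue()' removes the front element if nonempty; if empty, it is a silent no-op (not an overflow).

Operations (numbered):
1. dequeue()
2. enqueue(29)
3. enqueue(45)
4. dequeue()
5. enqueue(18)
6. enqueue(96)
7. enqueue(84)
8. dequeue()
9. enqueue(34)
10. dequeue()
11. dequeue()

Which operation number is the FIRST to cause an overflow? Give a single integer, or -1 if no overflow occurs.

1. dequeue(): empty, no-op, size=0
2. enqueue(29): size=1
3. enqueue(45): size=2
4. dequeue(): size=1
5. enqueue(18): size=2
6. enqueue(96): size=3
7. enqueue(84): size=4
8. dequeue(): size=3
9. enqueue(34): size=4
10. dequeue(): size=3
11. dequeue(): size=2

Answer: -1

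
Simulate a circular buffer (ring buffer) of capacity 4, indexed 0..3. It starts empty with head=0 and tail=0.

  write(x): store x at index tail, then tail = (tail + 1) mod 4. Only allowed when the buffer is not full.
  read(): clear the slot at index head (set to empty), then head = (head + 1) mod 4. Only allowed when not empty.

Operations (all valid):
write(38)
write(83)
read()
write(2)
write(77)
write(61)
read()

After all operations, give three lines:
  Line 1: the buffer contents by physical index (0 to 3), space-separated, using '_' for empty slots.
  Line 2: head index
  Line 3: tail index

write(38): buf=[38 _ _ _], head=0, tail=1, size=1
write(83): buf=[38 83 _ _], head=0, tail=2, size=2
read(): buf=[_ 83 _ _], head=1, tail=2, size=1
write(2): buf=[_ 83 2 _], head=1, tail=3, size=2
write(77): buf=[_ 83 2 77], head=1, tail=0, size=3
write(61): buf=[61 83 2 77], head=1, tail=1, size=4
read(): buf=[61 _ 2 77], head=2, tail=1, size=3

Answer: 61 _ 2 77
2
1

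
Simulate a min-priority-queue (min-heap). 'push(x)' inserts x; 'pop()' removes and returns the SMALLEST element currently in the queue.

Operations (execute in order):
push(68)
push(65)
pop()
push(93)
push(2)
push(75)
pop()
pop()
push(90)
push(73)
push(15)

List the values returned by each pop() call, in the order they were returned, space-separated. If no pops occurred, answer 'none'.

Answer: 65 2 68

Derivation:
push(68): heap contents = [68]
push(65): heap contents = [65, 68]
pop() → 65: heap contents = [68]
push(93): heap contents = [68, 93]
push(2): heap contents = [2, 68, 93]
push(75): heap contents = [2, 68, 75, 93]
pop() → 2: heap contents = [68, 75, 93]
pop() → 68: heap contents = [75, 93]
push(90): heap contents = [75, 90, 93]
push(73): heap contents = [73, 75, 90, 93]
push(15): heap contents = [15, 73, 75, 90, 93]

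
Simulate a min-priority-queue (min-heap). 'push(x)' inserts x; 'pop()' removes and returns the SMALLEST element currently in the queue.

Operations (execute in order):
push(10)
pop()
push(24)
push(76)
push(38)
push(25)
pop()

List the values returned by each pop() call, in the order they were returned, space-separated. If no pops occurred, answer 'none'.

Answer: 10 24

Derivation:
push(10): heap contents = [10]
pop() → 10: heap contents = []
push(24): heap contents = [24]
push(76): heap contents = [24, 76]
push(38): heap contents = [24, 38, 76]
push(25): heap contents = [24, 25, 38, 76]
pop() → 24: heap contents = [25, 38, 76]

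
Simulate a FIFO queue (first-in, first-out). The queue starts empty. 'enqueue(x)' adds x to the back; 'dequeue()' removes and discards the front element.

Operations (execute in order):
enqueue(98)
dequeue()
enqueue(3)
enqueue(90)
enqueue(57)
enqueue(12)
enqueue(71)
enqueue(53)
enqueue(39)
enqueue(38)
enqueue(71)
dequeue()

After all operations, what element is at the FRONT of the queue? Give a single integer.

Answer: 90

Derivation:
enqueue(98): queue = [98]
dequeue(): queue = []
enqueue(3): queue = [3]
enqueue(90): queue = [3, 90]
enqueue(57): queue = [3, 90, 57]
enqueue(12): queue = [3, 90, 57, 12]
enqueue(71): queue = [3, 90, 57, 12, 71]
enqueue(53): queue = [3, 90, 57, 12, 71, 53]
enqueue(39): queue = [3, 90, 57, 12, 71, 53, 39]
enqueue(38): queue = [3, 90, 57, 12, 71, 53, 39, 38]
enqueue(71): queue = [3, 90, 57, 12, 71, 53, 39, 38, 71]
dequeue(): queue = [90, 57, 12, 71, 53, 39, 38, 71]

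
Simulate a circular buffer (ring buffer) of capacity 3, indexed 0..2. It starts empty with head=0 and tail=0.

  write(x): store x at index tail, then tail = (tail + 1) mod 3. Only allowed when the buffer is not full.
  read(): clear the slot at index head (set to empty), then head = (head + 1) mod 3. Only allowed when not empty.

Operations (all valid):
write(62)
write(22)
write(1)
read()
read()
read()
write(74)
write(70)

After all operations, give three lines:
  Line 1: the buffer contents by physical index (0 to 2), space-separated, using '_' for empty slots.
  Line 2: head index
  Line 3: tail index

Answer: 74 70 _
0
2

Derivation:
write(62): buf=[62 _ _], head=0, tail=1, size=1
write(22): buf=[62 22 _], head=0, tail=2, size=2
write(1): buf=[62 22 1], head=0, tail=0, size=3
read(): buf=[_ 22 1], head=1, tail=0, size=2
read(): buf=[_ _ 1], head=2, tail=0, size=1
read(): buf=[_ _ _], head=0, tail=0, size=0
write(74): buf=[74 _ _], head=0, tail=1, size=1
write(70): buf=[74 70 _], head=0, tail=2, size=2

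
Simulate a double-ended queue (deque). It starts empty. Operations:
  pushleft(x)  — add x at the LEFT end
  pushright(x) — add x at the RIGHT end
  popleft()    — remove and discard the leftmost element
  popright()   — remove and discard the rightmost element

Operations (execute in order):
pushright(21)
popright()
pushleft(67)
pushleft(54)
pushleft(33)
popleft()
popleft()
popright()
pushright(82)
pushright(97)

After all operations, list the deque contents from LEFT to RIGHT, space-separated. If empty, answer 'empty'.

Answer: 82 97

Derivation:
pushright(21): [21]
popright(): []
pushleft(67): [67]
pushleft(54): [54, 67]
pushleft(33): [33, 54, 67]
popleft(): [54, 67]
popleft(): [67]
popright(): []
pushright(82): [82]
pushright(97): [82, 97]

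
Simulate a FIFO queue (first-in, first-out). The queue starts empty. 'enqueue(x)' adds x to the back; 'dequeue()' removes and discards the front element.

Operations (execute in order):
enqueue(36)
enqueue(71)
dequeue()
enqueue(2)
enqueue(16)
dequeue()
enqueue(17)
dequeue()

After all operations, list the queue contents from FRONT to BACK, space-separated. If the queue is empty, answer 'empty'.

enqueue(36): [36]
enqueue(71): [36, 71]
dequeue(): [71]
enqueue(2): [71, 2]
enqueue(16): [71, 2, 16]
dequeue(): [2, 16]
enqueue(17): [2, 16, 17]
dequeue(): [16, 17]

Answer: 16 17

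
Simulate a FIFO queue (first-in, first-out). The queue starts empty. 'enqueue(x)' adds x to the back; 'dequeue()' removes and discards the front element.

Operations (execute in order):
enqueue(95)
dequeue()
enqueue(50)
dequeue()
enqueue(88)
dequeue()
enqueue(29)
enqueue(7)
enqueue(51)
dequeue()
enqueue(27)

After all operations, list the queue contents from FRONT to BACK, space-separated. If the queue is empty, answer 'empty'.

Answer: 7 51 27

Derivation:
enqueue(95): [95]
dequeue(): []
enqueue(50): [50]
dequeue(): []
enqueue(88): [88]
dequeue(): []
enqueue(29): [29]
enqueue(7): [29, 7]
enqueue(51): [29, 7, 51]
dequeue(): [7, 51]
enqueue(27): [7, 51, 27]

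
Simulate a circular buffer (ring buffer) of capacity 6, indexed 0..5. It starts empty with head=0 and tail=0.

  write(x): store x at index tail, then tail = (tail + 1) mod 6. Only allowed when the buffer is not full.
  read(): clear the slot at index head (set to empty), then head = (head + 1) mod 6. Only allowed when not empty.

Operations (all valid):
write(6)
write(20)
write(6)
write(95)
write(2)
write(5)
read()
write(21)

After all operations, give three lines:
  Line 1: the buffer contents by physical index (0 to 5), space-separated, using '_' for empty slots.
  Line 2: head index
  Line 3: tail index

Answer: 21 20 6 95 2 5
1
1

Derivation:
write(6): buf=[6 _ _ _ _ _], head=0, tail=1, size=1
write(20): buf=[6 20 _ _ _ _], head=0, tail=2, size=2
write(6): buf=[6 20 6 _ _ _], head=0, tail=3, size=3
write(95): buf=[6 20 6 95 _ _], head=0, tail=4, size=4
write(2): buf=[6 20 6 95 2 _], head=0, tail=5, size=5
write(5): buf=[6 20 6 95 2 5], head=0, tail=0, size=6
read(): buf=[_ 20 6 95 2 5], head=1, tail=0, size=5
write(21): buf=[21 20 6 95 2 5], head=1, tail=1, size=6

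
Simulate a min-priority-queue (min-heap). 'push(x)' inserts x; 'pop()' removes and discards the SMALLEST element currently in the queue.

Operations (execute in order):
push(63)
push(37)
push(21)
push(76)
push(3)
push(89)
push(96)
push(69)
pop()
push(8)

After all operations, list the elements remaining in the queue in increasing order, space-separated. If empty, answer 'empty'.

push(63): heap contents = [63]
push(37): heap contents = [37, 63]
push(21): heap contents = [21, 37, 63]
push(76): heap contents = [21, 37, 63, 76]
push(3): heap contents = [3, 21, 37, 63, 76]
push(89): heap contents = [3, 21, 37, 63, 76, 89]
push(96): heap contents = [3, 21, 37, 63, 76, 89, 96]
push(69): heap contents = [3, 21, 37, 63, 69, 76, 89, 96]
pop() → 3: heap contents = [21, 37, 63, 69, 76, 89, 96]
push(8): heap contents = [8, 21, 37, 63, 69, 76, 89, 96]

Answer: 8 21 37 63 69 76 89 96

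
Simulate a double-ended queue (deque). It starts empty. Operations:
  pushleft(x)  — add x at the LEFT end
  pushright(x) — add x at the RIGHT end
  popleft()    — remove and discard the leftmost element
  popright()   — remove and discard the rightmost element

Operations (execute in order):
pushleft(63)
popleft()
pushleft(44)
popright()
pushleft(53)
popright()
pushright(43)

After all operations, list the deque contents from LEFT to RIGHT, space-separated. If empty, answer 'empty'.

pushleft(63): [63]
popleft(): []
pushleft(44): [44]
popright(): []
pushleft(53): [53]
popright(): []
pushright(43): [43]

Answer: 43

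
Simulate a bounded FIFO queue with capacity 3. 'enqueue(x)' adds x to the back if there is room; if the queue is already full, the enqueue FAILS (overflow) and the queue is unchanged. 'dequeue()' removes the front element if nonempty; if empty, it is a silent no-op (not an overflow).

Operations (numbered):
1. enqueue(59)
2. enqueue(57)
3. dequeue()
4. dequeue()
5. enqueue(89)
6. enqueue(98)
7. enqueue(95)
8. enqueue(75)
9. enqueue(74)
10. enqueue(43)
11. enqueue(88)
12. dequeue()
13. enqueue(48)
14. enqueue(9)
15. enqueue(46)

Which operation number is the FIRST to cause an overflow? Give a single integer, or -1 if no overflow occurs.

1. enqueue(59): size=1
2. enqueue(57): size=2
3. dequeue(): size=1
4. dequeue(): size=0
5. enqueue(89): size=1
6. enqueue(98): size=2
7. enqueue(95): size=3
8. enqueue(75): size=3=cap → OVERFLOW (fail)
9. enqueue(74): size=3=cap → OVERFLOW (fail)
10. enqueue(43): size=3=cap → OVERFLOW (fail)
11. enqueue(88): size=3=cap → OVERFLOW (fail)
12. dequeue(): size=2
13. enqueue(48): size=3
14. enqueue(9): size=3=cap → OVERFLOW (fail)
15. enqueue(46): size=3=cap → OVERFLOW (fail)

Answer: 8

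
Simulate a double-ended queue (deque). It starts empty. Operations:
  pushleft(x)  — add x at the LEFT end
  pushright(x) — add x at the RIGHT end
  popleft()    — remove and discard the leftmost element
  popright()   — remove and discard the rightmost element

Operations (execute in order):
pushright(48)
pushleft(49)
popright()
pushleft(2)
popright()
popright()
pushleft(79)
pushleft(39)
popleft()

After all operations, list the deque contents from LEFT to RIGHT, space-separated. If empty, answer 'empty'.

Answer: 79

Derivation:
pushright(48): [48]
pushleft(49): [49, 48]
popright(): [49]
pushleft(2): [2, 49]
popright(): [2]
popright(): []
pushleft(79): [79]
pushleft(39): [39, 79]
popleft(): [79]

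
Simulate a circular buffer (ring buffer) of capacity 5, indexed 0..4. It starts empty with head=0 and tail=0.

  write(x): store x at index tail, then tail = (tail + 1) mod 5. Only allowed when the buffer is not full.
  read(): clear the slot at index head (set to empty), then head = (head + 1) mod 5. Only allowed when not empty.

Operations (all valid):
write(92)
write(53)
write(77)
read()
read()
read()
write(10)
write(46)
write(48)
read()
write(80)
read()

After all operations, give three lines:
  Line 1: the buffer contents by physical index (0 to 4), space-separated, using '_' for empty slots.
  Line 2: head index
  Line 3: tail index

write(92): buf=[92 _ _ _ _], head=0, tail=1, size=1
write(53): buf=[92 53 _ _ _], head=0, tail=2, size=2
write(77): buf=[92 53 77 _ _], head=0, tail=3, size=3
read(): buf=[_ 53 77 _ _], head=1, tail=3, size=2
read(): buf=[_ _ 77 _ _], head=2, tail=3, size=1
read(): buf=[_ _ _ _ _], head=3, tail=3, size=0
write(10): buf=[_ _ _ 10 _], head=3, tail=4, size=1
write(46): buf=[_ _ _ 10 46], head=3, tail=0, size=2
write(48): buf=[48 _ _ 10 46], head=3, tail=1, size=3
read(): buf=[48 _ _ _ 46], head=4, tail=1, size=2
write(80): buf=[48 80 _ _ 46], head=4, tail=2, size=3
read(): buf=[48 80 _ _ _], head=0, tail=2, size=2

Answer: 48 80 _ _ _
0
2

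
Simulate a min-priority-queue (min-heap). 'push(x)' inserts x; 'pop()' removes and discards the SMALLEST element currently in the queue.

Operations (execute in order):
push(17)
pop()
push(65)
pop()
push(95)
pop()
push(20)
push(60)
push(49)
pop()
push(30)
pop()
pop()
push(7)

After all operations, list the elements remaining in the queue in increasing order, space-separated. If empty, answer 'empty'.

Answer: 7 60

Derivation:
push(17): heap contents = [17]
pop() → 17: heap contents = []
push(65): heap contents = [65]
pop() → 65: heap contents = []
push(95): heap contents = [95]
pop() → 95: heap contents = []
push(20): heap contents = [20]
push(60): heap contents = [20, 60]
push(49): heap contents = [20, 49, 60]
pop() → 20: heap contents = [49, 60]
push(30): heap contents = [30, 49, 60]
pop() → 30: heap contents = [49, 60]
pop() → 49: heap contents = [60]
push(7): heap contents = [7, 60]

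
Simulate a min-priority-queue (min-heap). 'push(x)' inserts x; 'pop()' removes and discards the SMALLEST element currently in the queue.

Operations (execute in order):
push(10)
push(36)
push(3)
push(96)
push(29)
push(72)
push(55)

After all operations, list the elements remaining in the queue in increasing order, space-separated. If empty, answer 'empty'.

push(10): heap contents = [10]
push(36): heap contents = [10, 36]
push(3): heap contents = [3, 10, 36]
push(96): heap contents = [3, 10, 36, 96]
push(29): heap contents = [3, 10, 29, 36, 96]
push(72): heap contents = [3, 10, 29, 36, 72, 96]
push(55): heap contents = [3, 10, 29, 36, 55, 72, 96]

Answer: 3 10 29 36 55 72 96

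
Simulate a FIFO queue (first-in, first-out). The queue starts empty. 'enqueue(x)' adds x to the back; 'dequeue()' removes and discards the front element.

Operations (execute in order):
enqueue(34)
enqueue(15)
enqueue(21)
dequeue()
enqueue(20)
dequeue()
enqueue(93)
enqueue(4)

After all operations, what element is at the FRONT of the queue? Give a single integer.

Answer: 21

Derivation:
enqueue(34): queue = [34]
enqueue(15): queue = [34, 15]
enqueue(21): queue = [34, 15, 21]
dequeue(): queue = [15, 21]
enqueue(20): queue = [15, 21, 20]
dequeue(): queue = [21, 20]
enqueue(93): queue = [21, 20, 93]
enqueue(4): queue = [21, 20, 93, 4]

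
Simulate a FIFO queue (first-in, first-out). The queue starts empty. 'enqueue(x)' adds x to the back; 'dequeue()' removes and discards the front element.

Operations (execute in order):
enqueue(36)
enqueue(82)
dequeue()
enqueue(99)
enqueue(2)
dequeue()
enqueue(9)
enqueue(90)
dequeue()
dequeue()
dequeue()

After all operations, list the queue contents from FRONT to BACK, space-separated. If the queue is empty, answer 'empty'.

Answer: 90

Derivation:
enqueue(36): [36]
enqueue(82): [36, 82]
dequeue(): [82]
enqueue(99): [82, 99]
enqueue(2): [82, 99, 2]
dequeue(): [99, 2]
enqueue(9): [99, 2, 9]
enqueue(90): [99, 2, 9, 90]
dequeue(): [2, 9, 90]
dequeue(): [9, 90]
dequeue(): [90]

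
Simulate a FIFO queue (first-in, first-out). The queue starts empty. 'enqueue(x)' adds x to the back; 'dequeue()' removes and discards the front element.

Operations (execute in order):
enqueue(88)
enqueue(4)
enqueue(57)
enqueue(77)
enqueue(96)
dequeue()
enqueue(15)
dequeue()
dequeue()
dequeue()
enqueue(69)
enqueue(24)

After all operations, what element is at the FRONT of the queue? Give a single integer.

enqueue(88): queue = [88]
enqueue(4): queue = [88, 4]
enqueue(57): queue = [88, 4, 57]
enqueue(77): queue = [88, 4, 57, 77]
enqueue(96): queue = [88, 4, 57, 77, 96]
dequeue(): queue = [4, 57, 77, 96]
enqueue(15): queue = [4, 57, 77, 96, 15]
dequeue(): queue = [57, 77, 96, 15]
dequeue(): queue = [77, 96, 15]
dequeue(): queue = [96, 15]
enqueue(69): queue = [96, 15, 69]
enqueue(24): queue = [96, 15, 69, 24]

Answer: 96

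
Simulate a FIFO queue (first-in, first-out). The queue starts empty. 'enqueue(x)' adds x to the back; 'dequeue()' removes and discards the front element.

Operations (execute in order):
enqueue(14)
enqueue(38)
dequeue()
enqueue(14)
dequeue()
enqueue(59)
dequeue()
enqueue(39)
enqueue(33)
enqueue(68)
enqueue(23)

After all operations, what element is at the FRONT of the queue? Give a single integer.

Answer: 59

Derivation:
enqueue(14): queue = [14]
enqueue(38): queue = [14, 38]
dequeue(): queue = [38]
enqueue(14): queue = [38, 14]
dequeue(): queue = [14]
enqueue(59): queue = [14, 59]
dequeue(): queue = [59]
enqueue(39): queue = [59, 39]
enqueue(33): queue = [59, 39, 33]
enqueue(68): queue = [59, 39, 33, 68]
enqueue(23): queue = [59, 39, 33, 68, 23]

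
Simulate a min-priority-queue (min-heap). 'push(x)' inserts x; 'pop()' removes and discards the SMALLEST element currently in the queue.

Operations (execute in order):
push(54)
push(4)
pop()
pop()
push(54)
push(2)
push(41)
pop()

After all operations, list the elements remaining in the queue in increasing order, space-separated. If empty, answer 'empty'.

Answer: 41 54

Derivation:
push(54): heap contents = [54]
push(4): heap contents = [4, 54]
pop() → 4: heap contents = [54]
pop() → 54: heap contents = []
push(54): heap contents = [54]
push(2): heap contents = [2, 54]
push(41): heap contents = [2, 41, 54]
pop() → 2: heap contents = [41, 54]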